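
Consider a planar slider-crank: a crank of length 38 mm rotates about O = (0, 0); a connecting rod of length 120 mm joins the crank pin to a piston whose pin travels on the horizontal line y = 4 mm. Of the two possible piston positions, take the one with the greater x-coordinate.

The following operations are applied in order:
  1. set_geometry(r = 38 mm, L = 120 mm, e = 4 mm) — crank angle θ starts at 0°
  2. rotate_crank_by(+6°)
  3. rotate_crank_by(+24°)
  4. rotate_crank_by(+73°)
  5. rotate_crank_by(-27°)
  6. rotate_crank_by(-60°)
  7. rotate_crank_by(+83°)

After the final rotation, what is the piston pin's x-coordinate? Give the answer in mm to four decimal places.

set_geometry: r = 38 mm, L = 120 mm, e = 4 mm; θ ← 0°
rotate_crank_by(+6°): θ ← 0° +6° = 6°
rotate_crank_by(+24°): θ ← 6° +24° = 30°
rotate_crank_by(+73°): θ ← 30° +73° = 103°
rotate_crank_by(-27°): θ ← 103° -27° = 76°
rotate_crank_by(-60°): θ ← 76° -60° = 16°
rotate_crank_by(+83°): θ ← 16° +83° = 99°
crank pin P = (r cos θ, r sin θ) = (-5.944510, 37.532157)
h = r sin θ − e = 37.532157 − 4 = 33.532157
x = r cos θ + √(L² − h²) = -5.944510 + √(14400.0 − 1124.4055) = -5.944510 + 115.219766 = 109.275256

109.2753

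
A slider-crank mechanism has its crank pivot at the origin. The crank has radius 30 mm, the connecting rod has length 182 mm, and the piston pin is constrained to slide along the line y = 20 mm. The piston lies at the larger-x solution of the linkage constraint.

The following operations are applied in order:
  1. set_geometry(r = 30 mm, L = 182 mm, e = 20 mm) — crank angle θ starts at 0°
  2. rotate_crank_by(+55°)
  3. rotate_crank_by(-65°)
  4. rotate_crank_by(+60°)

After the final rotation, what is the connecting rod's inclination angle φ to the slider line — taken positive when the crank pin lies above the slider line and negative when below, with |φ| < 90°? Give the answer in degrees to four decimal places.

0.9386

set_geometry: r = 30 mm, L = 182 mm, e = 20 mm; θ ← 0°
rotate_crank_by(+55°): θ ← 0° +55° = 55°
rotate_crank_by(-65°): θ ← 55° -65° = -10°
rotate_crank_by(+60°): θ ← -10° +60° = 50°
crank pin P = (r cos θ, r sin θ) = (19.283628, 22.981333)
h = r sin θ − e = 22.981333 − 20 = 2.981333
sin φ = h / L = 2.981333 / 182 = 0.01638095
φ = arcsin(0.01638095) = 0.938601°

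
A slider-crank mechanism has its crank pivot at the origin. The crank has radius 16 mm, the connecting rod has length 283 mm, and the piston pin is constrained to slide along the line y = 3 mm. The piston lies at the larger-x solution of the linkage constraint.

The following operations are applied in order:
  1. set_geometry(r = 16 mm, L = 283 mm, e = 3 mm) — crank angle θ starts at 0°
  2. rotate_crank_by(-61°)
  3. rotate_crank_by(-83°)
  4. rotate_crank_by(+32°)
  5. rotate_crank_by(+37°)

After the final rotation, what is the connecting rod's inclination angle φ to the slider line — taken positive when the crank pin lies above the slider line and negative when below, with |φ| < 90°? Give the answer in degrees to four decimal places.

-3.7390

set_geometry: r = 16 mm, L = 283 mm, e = 3 mm; θ ← 0°
rotate_crank_by(-61°): θ ← 0° -61° = -61°
rotate_crank_by(-83°): θ ← -61° -83° = -144°
rotate_crank_by(+32°): θ ← -144° +32° = -112°
rotate_crank_by(+37°): θ ← -112° +37° = -75°
crank pin P = (r cos θ, r sin θ) = (4.141105, -15.454813)
h = r sin θ − e = -15.454813 − 3 = -18.454813
sin φ = h / L = -18.454813 / 283 = -0.06521135
φ = arcsin(-0.06521135) = -3.738989°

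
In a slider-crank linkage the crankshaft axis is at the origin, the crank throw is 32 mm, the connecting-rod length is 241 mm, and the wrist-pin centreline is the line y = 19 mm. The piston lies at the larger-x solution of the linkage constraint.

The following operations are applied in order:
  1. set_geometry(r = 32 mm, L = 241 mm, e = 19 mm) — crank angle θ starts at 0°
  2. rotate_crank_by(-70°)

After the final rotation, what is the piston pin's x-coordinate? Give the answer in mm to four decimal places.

set_geometry: r = 32 mm, L = 241 mm, e = 19 mm; θ ← 0°
rotate_crank_by(-70°): θ ← 0° -70° = -70°
crank pin P = (r cos θ, r sin θ) = (10.944645, -30.070164)
h = r sin θ − e = -30.070164 − 19 = -49.070164
x = r cos θ + √(L² − h²) = 10.944645 + √(58081.0 − 2407.8810) = 10.944645 + 235.951518 = 246.896163

246.8962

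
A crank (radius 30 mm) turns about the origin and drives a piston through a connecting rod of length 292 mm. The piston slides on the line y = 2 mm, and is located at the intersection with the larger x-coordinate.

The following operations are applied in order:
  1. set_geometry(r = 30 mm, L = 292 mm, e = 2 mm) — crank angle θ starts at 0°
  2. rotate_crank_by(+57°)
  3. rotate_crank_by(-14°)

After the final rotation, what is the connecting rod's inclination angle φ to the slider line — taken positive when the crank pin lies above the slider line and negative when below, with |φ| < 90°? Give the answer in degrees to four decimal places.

set_geometry: r = 30 mm, L = 292 mm, e = 2 mm; θ ← 0°
rotate_crank_by(+57°): θ ← 0° +57° = 57°
rotate_crank_by(-14°): θ ← 57° -14° = 43°
crank pin P = (r cos θ, r sin θ) = (21.940611, 20.459951)
h = r sin θ − e = 20.459951 − 2 = 18.459951
sin φ = h / L = 18.459951 / 292 = 0.06321901
φ = arcsin(0.06321901) = 3.624600°

3.6246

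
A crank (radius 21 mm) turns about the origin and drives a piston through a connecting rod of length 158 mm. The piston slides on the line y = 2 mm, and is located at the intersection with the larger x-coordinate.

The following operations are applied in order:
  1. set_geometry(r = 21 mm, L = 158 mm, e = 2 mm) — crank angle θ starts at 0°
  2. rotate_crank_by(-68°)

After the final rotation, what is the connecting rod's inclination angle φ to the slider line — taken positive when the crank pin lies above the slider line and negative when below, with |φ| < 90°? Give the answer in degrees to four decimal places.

set_geometry: r = 21 mm, L = 158 mm, e = 2 mm; θ ← 0°
rotate_crank_by(-68°): θ ← 0° -68° = -68°
crank pin P = (r cos θ, r sin θ) = (7.866738, -19.470861)
h = r sin θ − e = -19.470861 − 2 = -21.470861
sin φ = h / L = -21.470861 / 158 = -0.13589152
φ = arcsin(-0.13589152) = -7.810176°

-7.8102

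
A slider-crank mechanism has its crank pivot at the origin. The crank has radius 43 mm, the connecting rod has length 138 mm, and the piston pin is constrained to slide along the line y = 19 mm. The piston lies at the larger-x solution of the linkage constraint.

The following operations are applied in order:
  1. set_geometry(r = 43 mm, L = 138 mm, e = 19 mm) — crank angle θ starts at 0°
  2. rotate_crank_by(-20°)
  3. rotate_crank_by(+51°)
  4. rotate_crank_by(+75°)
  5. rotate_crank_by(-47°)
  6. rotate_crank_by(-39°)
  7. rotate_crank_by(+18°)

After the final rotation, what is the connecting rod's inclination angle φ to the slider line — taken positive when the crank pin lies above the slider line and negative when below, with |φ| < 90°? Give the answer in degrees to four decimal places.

set_geometry: r = 43 mm, L = 138 mm, e = 19 mm; θ ← 0°
rotate_crank_by(-20°): θ ← 0° -20° = -20°
rotate_crank_by(+51°): θ ← -20° +51° = 31°
rotate_crank_by(+75°): θ ← 31° +75° = 106°
rotate_crank_by(-47°): θ ← 106° -47° = 59°
rotate_crank_by(-39°): θ ← 59° -39° = 20°
rotate_crank_by(+18°): θ ← 20° +18° = 38°
crank pin P = (r cos θ, r sin θ) = (33.884462, 26.473443)
h = r sin θ − e = 26.473443 − 19 = 7.473443
sin φ = h / L = 7.473443 / 138 = 0.05415539
φ = arcsin(0.05415539) = 3.104394°

3.1044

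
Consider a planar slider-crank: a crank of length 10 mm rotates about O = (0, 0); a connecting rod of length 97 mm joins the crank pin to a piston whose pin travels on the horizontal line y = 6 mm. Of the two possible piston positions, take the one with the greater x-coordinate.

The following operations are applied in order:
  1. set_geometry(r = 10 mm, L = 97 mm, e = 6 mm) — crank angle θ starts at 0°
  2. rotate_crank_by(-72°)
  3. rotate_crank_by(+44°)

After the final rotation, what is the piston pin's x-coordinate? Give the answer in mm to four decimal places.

set_geometry: r = 10 mm, L = 97 mm, e = 6 mm; θ ← 0°
rotate_crank_by(-72°): θ ← 0° -72° = -72°
rotate_crank_by(+44°): θ ← -72° +44° = -28°
crank pin P = (r cos θ, r sin θ) = (8.829476, -4.694716)
h = r sin θ − e = -4.694716 − 6 = -10.694716
x = r cos θ + √(L² − h²) = 8.829476 + √(9409.0 − 114.3769) = 8.829476 + 96.408625 = 105.238101

105.2381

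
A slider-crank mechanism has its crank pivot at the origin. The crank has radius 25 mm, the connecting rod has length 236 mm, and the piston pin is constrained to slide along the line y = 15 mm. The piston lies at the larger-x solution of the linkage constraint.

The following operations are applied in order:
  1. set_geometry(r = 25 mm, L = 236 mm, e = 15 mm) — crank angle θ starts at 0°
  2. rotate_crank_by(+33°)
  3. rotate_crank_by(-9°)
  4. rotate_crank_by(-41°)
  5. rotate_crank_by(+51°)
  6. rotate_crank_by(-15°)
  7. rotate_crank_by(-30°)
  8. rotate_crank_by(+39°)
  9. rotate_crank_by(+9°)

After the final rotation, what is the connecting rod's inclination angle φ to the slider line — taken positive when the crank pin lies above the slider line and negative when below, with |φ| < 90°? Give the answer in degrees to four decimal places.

set_geometry: r = 25 mm, L = 236 mm, e = 15 mm; θ ← 0°
rotate_crank_by(+33°): θ ← 0° +33° = 33°
rotate_crank_by(-9°): θ ← 33° -9° = 24°
rotate_crank_by(-41°): θ ← 24° -41° = -17°
rotate_crank_by(+51°): θ ← -17° +51° = 34°
rotate_crank_by(-15°): θ ← 34° -15° = 19°
rotate_crank_by(-30°): θ ← 19° -30° = -11°
rotate_crank_by(+39°): θ ← -11° +39° = 28°
rotate_crank_by(+9°): θ ← 28° +9° = 37°
crank pin P = (r cos θ, r sin θ) = (19.965888, 15.045376)
h = r sin θ − e = 15.045376 − 15 = 0.045376
sin φ = h / L = 0.045376 / 236 = 0.00019227
φ = arcsin(0.00019227) = 0.011016°

0.0110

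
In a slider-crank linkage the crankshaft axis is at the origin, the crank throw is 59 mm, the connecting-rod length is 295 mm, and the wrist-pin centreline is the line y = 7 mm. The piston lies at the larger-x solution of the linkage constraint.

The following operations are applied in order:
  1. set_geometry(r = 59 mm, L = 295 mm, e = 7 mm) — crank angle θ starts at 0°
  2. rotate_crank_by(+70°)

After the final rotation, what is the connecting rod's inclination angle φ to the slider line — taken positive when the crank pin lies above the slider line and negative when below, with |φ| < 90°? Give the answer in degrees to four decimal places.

9.4513

set_geometry: r = 59 mm, L = 295 mm, e = 7 mm; θ ← 0°
rotate_crank_by(+70°): θ ← 0° +70° = 70°
crank pin P = (r cos θ, r sin θ) = (20.179188, 55.441865)
h = r sin θ − e = 55.441865 − 7 = 48.441865
sin φ = h / L = 48.441865 / 295 = 0.16420971
φ = arcsin(0.16420971) = 9.451328°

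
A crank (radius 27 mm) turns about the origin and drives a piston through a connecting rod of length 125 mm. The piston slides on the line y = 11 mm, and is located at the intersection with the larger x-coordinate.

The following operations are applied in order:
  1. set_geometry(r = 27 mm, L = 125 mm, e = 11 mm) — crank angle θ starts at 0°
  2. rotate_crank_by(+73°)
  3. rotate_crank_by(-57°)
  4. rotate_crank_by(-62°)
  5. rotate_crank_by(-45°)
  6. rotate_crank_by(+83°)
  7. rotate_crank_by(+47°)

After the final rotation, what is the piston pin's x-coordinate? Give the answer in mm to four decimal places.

set_geometry: r = 27 mm, L = 125 mm, e = 11 mm; θ ← 0°
rotate_crank_by(+73°): θ ← 0° +73° = 73°
rotate_crank_by(-57°): θ ← 73° -57° = 16°
rotate_crank_by(-62°): θ ← 16° -62° = -46°
rotate_crank_by(-45°): θ ← -46° -45° = -91°
rotate_crank_by(+83°): θ ← -91° +83° = -8°
rotate_crank_by(+47°): θ ← -8° +47° = 39°
crank pin P = (r cos θ, r sin θ) = (20.982941, 16.991651)
h = r sin θ − e = 16.991651 − 11 = 5.991651
x = r cos θ + √(L² − h²) = 20.982941 + √(15625.0 − 35.8999) = 20.982941 + 124.856318 = 145.839259

145.8393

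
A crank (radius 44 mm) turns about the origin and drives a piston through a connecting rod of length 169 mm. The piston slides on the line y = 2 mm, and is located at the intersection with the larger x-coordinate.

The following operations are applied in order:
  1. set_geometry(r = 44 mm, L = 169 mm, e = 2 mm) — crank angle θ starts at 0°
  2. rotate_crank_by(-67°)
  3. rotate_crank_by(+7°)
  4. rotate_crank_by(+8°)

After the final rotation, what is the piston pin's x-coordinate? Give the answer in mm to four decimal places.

192.0622

set_geometry: r = 44 mm, L = 169 mm, e = 2 mm; θ ← 0°
rotate_crank_by(-67°): θ ← 0° -67° = -67°
rotate_crank_by(+7°): θ ← -67° +7° = -60°
rotate_crank_by(+8°): θ ← -60° +8° = -52°
crank pin P = (r cos θ, r sin θ) = (27.089105, -34.672473)
h = r sin θ − e = -34.672473 − 2 = -36.672473
x = r cos θ + √(L² − h²) = 27.089105 + √(28561.0 − 1344.8703) = 27.089105 + 164.973118 = 192.062223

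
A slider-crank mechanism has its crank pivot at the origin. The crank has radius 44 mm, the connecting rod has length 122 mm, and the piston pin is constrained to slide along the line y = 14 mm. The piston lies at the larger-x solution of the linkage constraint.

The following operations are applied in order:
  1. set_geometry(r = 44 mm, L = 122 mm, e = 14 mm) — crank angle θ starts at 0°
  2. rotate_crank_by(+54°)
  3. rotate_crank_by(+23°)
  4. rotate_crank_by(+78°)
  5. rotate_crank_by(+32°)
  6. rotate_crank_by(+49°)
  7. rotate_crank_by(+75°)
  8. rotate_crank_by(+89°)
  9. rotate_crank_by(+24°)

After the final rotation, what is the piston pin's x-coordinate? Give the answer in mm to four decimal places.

138.5836

set_geometry: r = 44 mm, L = 122 mm, e = 14 mm; θ ← 0°
rotate_crank_by(+54°): θ ← 0° +54° = 54°
rotate_crank_by(+23°): θ ← 54° +23° = 77°
rotate_crank_by(+78°): θ ← 77° +78° = 155°
rotate_crank_by(+32°): θ ← 155° +32° = 187°
rotate_crank_by(+49°): θ ← 187° +49° = 236°
rotate_crank_by(+75°): θ ← 236° +75° = 311°
rotate_crank_by(+89°): θ ← 311° +89° = 400°
rotate_crank_by(+24°): θ ← 400° +24° = 424°
crank pin P = (r cos θ, r sin θ) = (19.288330, 39.546938)
h = r sin θ − e = 39.546938 − 14 = 25.546938
x = r cos θ + √(L² − h²) = 19.288330 + √(14884.0 − 652.6460) = 19.288330 + 119.295239 = 138.583569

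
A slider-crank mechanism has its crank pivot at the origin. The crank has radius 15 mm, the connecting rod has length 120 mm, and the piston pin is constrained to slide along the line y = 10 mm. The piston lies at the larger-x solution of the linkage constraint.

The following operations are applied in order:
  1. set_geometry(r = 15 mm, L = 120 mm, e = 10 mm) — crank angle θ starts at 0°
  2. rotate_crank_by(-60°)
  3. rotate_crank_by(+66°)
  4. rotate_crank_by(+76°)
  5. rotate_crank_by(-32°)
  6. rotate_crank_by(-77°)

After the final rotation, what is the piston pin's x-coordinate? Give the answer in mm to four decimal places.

set_geometry: r = 15 mm, L = 120 mm, e = 10 mm; θ ← 0°
rotate_crank_by(-60°): θ ← 0° -60° = -60°
rotate_crank_by(+66°): θ ← -60° +66° = 6°
rotate_crank_by(+76°): θ ← 6° +76° = 82°
rotate_crank_by(-32°): θ ← 82° -32° = 50°
rotate_crank_by(-77°): θ ← 50° -77° = -27°
crank pin P = (r cos θ, r sin θ) = (13.365098, -6.809857)
h = r sin θ − e = -6.809857 − 10 = -16.809857
x = r cos θ + √(L² − h²) = 13.365098 + √(14400.0 − 282.5713) = 13.365098 + 118.816786 = 132.181884

132.1819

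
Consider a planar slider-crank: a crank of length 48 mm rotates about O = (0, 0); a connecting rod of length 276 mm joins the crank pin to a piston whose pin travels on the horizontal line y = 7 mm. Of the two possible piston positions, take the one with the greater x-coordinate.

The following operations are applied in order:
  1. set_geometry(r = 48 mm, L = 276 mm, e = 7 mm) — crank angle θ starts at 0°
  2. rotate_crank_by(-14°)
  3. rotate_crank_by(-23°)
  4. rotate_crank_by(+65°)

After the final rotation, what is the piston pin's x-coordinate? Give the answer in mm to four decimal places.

set_geometry: r = 48 mm, L = 276 mm, e = 7 mm; θ ← 0°
rotate_crank_by(-14°): θ ← 0° -14° = -14°
rotate_crank_by(-23°): θ ← -14° -23° = -37°
rotate_crank_by(+65°): θ ← -37° +65° = 28°
crank pin P = (r cos θ, r sin θ) = (42.381484, 22.534635)
h = r sin θ − e = 22.534635 − 7 = 15.534635
x = r cos θ + √(L² − h²) = 42.381484 + √(76176.0 − 241.3249) = 42.381484 + 275.562470 = 317.943955

317.9440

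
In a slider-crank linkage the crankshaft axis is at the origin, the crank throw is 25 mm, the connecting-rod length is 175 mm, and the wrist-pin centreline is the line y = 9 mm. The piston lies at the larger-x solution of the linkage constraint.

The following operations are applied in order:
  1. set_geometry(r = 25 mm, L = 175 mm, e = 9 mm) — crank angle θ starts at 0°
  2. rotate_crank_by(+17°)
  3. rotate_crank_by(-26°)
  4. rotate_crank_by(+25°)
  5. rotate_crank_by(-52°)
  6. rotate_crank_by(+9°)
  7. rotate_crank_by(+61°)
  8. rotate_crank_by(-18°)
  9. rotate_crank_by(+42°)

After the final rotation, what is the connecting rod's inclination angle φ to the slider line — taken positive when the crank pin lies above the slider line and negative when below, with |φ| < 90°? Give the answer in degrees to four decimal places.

3.9980

set_geometry: r = 25 mm, L = 175 mm, e = 9 mm; θ ← 0°
rotate_crank_by(+17°): θ ← 0° +17° = 17°
rotate_crank_by(-26°): θ ← 17° -26° = -9°
rotate_crank_by(+25°): θ ← -9° +25° = 16°
rotate_crank_by(-52°): θ ← 16° -52° = -36°
rotate_crank_by(+9°): θ ← -36° +9° = -27°
rotate_crank_by(+61°): θ ← -27° +61° = 34°
rotate_crank_by(-18°): θ ← 34° -18° = 16°
rotate_crank_by(+42°): θ ← 16° +42° = 58°
crank pin P = (r cos θ, r sin θ) = (13.247982, 21.201202)
h = r sin θ − e = 21.201202 − 9 = 12.201202
sin φ = h / L = 12.201202 / 175 = 0.06972116
φ = arcsin(0.06972116) = 3.997972°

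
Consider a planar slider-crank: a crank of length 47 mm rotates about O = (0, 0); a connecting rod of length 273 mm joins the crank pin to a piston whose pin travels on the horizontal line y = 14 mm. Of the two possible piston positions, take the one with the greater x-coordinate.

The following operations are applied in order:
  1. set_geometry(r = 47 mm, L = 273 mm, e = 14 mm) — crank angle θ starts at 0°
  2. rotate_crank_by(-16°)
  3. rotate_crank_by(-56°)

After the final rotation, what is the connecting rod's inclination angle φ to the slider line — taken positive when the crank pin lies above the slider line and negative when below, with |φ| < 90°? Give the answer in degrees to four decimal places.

set_geometry: r = 47 mm, L = 273 mm, e = 14 mm; θ ← 0°
rotate_crank_by(-16°): θ ← 0° -16° = -16°
rotate_crank_by(-56°): θ ← -16° -56° = -72°
crank pin P = (r cos θ, r sin θ) = (14.523799, -44.699656)
h = r sin θ − e = -44.699656 − 14 = -58.699656
sin φ = h / L = -58.699656 / 273 = -0.21501706
φ = arcsin(-0.21501706) = -12.416528°

-12.4165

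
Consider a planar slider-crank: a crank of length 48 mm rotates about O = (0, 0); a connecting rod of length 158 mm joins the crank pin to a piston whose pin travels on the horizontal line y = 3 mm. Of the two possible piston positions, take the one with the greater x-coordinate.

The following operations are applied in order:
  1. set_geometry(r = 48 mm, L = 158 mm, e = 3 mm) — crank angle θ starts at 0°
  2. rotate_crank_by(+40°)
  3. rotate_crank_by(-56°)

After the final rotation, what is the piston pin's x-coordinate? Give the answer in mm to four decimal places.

203.3047

set_geometry: r = 48 mm, L = 158 mm, e = 3 mm; θ ← 0°
rotate_crank_by(+40°): θ ← 0° +40° = 40°
rotate_crank_by(-56°): θ ← 40° -56° = -16°
crank pin P = (r cos θ, r sin θ) = (46.140561, -13.230593)
h = r sin θ − e = -13.230593 − 3 = -16.230593
x = r cos θ + √(L² − h²) = 46.140561 + √(24964.0 − 263.4322) = 46.140561 + 157.164143 = 203.304704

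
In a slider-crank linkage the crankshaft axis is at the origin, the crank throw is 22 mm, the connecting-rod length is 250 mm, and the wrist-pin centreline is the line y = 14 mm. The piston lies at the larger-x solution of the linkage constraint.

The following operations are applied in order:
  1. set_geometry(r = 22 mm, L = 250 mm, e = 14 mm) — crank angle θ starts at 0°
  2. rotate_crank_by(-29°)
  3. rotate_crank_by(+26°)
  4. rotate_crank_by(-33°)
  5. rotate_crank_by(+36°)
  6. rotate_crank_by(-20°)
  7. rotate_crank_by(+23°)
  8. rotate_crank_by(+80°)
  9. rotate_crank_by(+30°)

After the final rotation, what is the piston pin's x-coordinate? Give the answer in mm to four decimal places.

241.3258

set_geometry: r = 22 mm, L = 250 mm, e = 14 mm; θ ← 0°
rotate_crank_by(-29°): θ ← 0° -29° = -29°
rotate_crank_by(+26°): θ ← -29° +26° = -3°
rotate_crank_by(-33°): θ ← -3° -33° = -36°
rotate_crank_by(+36°): θ ← -36° +36° = 0°
rotate_crank_by(-20°): θ ← 0° -20° = -20°
rotate_crank_by(+23°): θ ← -20° +23° = 3°
rotate_crank_by(+80°): θ ← 3° +80° = 83°
rotate_crank_by(+30°): θ ← 83° +30° = 113°
crank pin P = (r cos θ, r sin θ) = (-8.596085, 20.251107)
h = r sin θ − e = 20.251107 − 14 = 6.251107
x = r cos θ + √(L² − h²) = -8.596085 + √(62500.0 − 39.0763) = -8.596085 + 249.921835 = 241.325750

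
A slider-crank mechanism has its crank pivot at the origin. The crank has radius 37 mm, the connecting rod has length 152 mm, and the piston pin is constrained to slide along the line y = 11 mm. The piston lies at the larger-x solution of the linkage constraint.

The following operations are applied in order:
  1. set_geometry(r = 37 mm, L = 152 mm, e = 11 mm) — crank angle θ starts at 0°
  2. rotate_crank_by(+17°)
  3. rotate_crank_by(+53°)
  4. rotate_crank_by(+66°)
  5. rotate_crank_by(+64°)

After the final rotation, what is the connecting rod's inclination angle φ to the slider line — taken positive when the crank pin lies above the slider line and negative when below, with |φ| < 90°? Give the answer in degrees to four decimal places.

-8.9529

set_geometry: r = 37 mm, L = 152 mm, e = 11 mm; θ ← 0°
rotate_crank_by(+17°): θ ← 0° +17° = 17°
rotate_crank_by(+53°): θ ← 17° +53° = 70°
rotate_crank_by(+66°): θ ← 70° +66° = 136°
rotate_crank_by(+64°): θ ← 136° +64° = 200°
crank pin P = (r cos θ, r sin θ) = (-34.768627, -12.654745)
h = r sin θ − e = -12.654745 − 11 = -23.654745
sin φ = h / L = -23.654745 / 152 = -0.15562332
φ = arcsin(-0.15562332) = -8.952949°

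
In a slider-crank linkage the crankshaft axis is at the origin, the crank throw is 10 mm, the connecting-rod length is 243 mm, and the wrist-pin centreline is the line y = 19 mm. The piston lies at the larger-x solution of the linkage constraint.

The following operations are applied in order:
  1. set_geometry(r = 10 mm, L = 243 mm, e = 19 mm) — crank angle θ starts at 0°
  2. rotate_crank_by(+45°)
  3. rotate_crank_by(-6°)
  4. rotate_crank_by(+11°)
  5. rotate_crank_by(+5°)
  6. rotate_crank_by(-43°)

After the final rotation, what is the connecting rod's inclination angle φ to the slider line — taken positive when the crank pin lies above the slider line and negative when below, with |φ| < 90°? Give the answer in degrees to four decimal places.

set_geometry: r = 10 mm, L = 243 mm, e = 19 mm; θ ← 0°
rotate_crank_by(+45°): θ ← 0° +45° = 45°
rotate_crank_by(-6°): θ ← 45° -6° = 39°
rotate_crank_by(+11°): θ ← 39° +11° = 50°
rotate_crank_by(+5°): θ ← 50° +5° = 55°
rotate_crank_by(-43°): θ ← 55° -43° = 12°
crank pin P = (r cos θ, r sin θ) = (9.781476, 2.079117)
h = r sin θ − e = 2.079117 − 19 = -16.920883
sin φ = h / L = -16.920883 / 243 = -0.06963326
φ = arcsin(-0.06963326) = -3.992923°

-3.9929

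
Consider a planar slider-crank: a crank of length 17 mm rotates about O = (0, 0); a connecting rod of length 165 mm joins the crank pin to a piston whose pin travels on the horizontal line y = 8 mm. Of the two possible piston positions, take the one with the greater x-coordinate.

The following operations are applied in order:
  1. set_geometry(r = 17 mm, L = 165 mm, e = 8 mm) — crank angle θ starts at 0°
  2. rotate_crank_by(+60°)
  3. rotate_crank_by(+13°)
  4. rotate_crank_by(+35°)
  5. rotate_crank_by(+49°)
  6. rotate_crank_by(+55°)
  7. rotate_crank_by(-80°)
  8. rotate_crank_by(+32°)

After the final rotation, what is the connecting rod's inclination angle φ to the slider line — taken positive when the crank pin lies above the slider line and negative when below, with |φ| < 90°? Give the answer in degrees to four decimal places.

set_geometry: r = 17 mm, L = 165 mm, e = 8 mm; θ ← 0°
rotate_crank_by(+60°): θ ← 0° +60° = 60°
rotate_crank_by(+13°): θ ← 60° +13° = 73°
rotate_crank_by(+35°): θ ← 73° +35° = 108°
rotate_crank_by(+49°): θ ← 108° +49° = 157°
rotate_crank_by(+55°): θ ← 157° +55° = 212°
rotate_crank_by(-80°): θ ← 212° -80° = 132°
rotate_crank_by(+32°): θ ← 132° +32° = 164°
crank pin P = (r cos θ, r sin θ) = (-16.341449, 4.685835)
h = r sin θ − e = 4.685835 − 8 = -3.314165
sin φ = h / L = -3.314165 / 165 = -0.02008585
φ = arcsin(-0.02008585) = -1.150912°

-1.1509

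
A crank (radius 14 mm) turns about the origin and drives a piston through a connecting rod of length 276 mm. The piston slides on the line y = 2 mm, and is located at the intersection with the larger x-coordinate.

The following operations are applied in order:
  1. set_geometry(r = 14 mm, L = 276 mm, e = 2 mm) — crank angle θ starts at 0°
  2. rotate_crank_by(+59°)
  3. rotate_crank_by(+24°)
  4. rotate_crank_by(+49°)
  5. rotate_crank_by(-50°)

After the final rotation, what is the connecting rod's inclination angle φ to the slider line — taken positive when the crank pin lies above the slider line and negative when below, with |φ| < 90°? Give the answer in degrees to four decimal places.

2.4636

set_geometry: r = 14 mm, L = 276 mm, e = 2 mm; θ ← 0°
rotate_crank_by(+59°): θ ← 0° +59° = 59°
rotate_crank_by(+24°): θ ← 59° +24° = 83°
rotate_crank_by(+49°): θ ← 83° +49° = 132°
rotate_crank_by(-50°): θ ← 132° -50° = 82°
crank pin P = (r cos θ, r sin θ) = (1.948423, 13.863753)
h = r sin θ − e = 13.863753 − 2 = 11.863753
sin φ = h / L = 11.863753 / 276 = 0.04298461
φ = arcsin(0.04298461) = 2.463596°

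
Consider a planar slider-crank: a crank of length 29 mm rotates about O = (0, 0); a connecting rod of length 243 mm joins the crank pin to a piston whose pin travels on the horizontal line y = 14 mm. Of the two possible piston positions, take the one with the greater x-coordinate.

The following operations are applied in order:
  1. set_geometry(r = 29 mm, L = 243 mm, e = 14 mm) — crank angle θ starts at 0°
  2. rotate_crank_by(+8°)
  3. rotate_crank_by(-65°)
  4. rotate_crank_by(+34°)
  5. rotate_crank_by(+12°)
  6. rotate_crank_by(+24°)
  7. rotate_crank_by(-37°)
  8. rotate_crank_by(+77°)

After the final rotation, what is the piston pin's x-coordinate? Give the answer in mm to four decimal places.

set_geometry: r = 29 mm, L = 243 mm, e = 14 mm; θ ← 0°
rotate_crank_by(+8°): θ ← 0° +8° = 8°
rotate_crank_by(-65°): θ ← 8° -65° = -57°
rotate_crank_by(+34°): θ ← -57° +34° = -23°
rotate_crank_by(+12°): θ ← -23° +12° = -11°
rotate_crank_by(+24°): θ ← -11° +24° = 13°
rotate_crank_by(-37°): θ ← 13° -37° = -24°
rotate_crank_by(+77°): θ ← -24° +77° = 53°
crank pin P = (r cos θ, r sin θ) = (17.452636, 23.160430)
h = r sin θ − e = 23.160430 − 14 = 9.160430
x = r cos θ + √(L² − h²) = 17.452636 + √(59049.0 − 83.9135) = 17.452636 + 242.827277 = 260.279913

260.2799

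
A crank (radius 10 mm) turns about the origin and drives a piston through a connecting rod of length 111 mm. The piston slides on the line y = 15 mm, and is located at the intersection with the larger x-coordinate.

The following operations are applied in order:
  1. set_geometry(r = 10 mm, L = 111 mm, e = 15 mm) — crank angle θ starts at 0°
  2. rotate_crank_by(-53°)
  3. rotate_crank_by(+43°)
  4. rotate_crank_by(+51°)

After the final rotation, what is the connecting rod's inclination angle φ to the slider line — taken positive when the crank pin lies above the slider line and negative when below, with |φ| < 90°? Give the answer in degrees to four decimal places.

-4.3604

set_geometry: r = 10 mm, L = 111 mm, e = 15 mm; θ ← 0°
rotate_crank_by(-53°): θ ← 0° -53° = -53°
rotate_crank_by(+43°): θ ← -53° +43° = -10°
rotate_crank_by(+51°): θ ← -10° +51° = 41°
crank pin P = (r cos θ, r sin θ) = (7.547096, 6.560590)
h = r sin θ − e = 6.560590 − 15 = -8.439410
sin φ = h / L = -8.439410 / 111 = -0.07603072
φ = arcsin(-0.07603072) = -4.360447°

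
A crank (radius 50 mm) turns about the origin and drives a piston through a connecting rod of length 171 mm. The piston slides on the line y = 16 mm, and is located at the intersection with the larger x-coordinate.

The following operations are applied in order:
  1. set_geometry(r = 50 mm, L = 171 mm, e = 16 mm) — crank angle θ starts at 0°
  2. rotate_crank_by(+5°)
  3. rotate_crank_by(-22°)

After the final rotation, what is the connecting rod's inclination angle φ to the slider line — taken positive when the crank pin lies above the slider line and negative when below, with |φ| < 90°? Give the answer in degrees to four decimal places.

set_geometry: r = 50 mm, L = 171 mm, e = 16 mm; θ ← 0°
rotate_crank_by(+5°): θ ← 0° +5° = 5°
rotate_crank_by(-22°): θ ← 5° -22° = -17°
crank pin P = (r cos θ, r sin θ) = (47.815238, -14.618585)
h = r sin θ − e = -14.618585 − 16 = -30.618585
sin φ = h / L = -30.618585 / 171 = -0.17905605
φ = arcsin(-0.17905605) = -10.314782°

-10.3148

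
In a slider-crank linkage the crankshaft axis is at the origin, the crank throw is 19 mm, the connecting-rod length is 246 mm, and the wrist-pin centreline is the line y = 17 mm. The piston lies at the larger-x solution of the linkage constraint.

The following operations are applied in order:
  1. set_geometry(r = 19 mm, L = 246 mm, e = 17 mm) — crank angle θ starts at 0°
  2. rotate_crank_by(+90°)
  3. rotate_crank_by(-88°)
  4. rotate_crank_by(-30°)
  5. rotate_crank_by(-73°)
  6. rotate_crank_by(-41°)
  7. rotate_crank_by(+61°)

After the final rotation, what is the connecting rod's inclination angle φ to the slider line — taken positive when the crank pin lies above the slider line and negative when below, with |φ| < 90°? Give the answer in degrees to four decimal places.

-8.3599

set_geometry: r = 19 mm, L = 246 mm, e = 17 mm; θ ← 0°
rotate_crank_by(+90°): θ ← 0° +90° = 90°
rotate_crank_by(-88°): θ ← 90° -88° = 2°
rotate_crank_by(-30°): θ ← 2° -30° = -28°
rotate_crank_by(-73°): θ ← -28° -73° = -101°
rotate_crank_by(-41°): θ ← -101° -41° = -142°
rotate_crank_by(+61°): θ ← -142° +61° = -81°
crank pin P = (r cos θ, r sin θ) = (2.972255, -18.766078)
h = r sin θ − e = -18.766078 − 17 = -35.766078
sin φ = h / L = -35.766078 / 246 = -0.14539056
φ = arcsin(-0.14539056) = -8.359896°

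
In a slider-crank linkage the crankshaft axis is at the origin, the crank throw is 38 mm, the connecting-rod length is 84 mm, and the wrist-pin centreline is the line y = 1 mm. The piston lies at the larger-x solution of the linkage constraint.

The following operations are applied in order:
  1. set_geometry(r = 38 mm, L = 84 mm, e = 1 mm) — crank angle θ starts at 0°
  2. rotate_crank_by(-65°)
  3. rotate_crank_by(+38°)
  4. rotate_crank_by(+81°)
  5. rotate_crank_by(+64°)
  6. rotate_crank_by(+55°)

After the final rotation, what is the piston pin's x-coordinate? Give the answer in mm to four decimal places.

set_geometry: r = 38 mm, L = 84 mm, e = 1 mm; θ ← 0°
rotate_crank_by(-65°): θ ← 0° -65° = -65°
rotate_crank_by(+38°): θ ← -65° +38° = -27°
rotate_crank_by(+81°): θ ← -27° +81° = 54°
rotate_crank_by(+64°): θ ← 54° +64° = 118°
rotate_crank_by(+55°): θ ← 118° +55° = 173°
crank pin P = (r cos θ, r sin θ) = (-37.716754, 4.631035)
h = r sin θ − e = 4.631035 − 1 = 3.631035
x = r cos θ + √(L² − h²) = -37.716754 + √(7056.0 − 13.1844) = -37.716754 + 83.921485 = 46.204731

46.2047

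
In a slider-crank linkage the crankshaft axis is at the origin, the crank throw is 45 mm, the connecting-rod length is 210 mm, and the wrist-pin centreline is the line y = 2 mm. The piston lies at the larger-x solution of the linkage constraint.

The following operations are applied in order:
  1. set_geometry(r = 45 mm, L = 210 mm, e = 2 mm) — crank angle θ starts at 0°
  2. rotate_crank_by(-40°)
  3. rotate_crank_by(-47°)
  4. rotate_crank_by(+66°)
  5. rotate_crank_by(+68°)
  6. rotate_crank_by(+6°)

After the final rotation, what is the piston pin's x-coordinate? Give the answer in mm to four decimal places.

234.3211

set_geometry: r = 45 mm, L = 210 mm, e = 2 mm; θ ← 0°
rotate_crank_by(-40°): θ ← 0° -40° = -40°
rotate_crank_by(-47°): θ ← -40° -47° = -87°
rotate_crank_by(+66°): θ ← -87° +66° = -21°
rotate_crank_by(+68°): θ ← -21° +68° = 47°
rotate_crank_by(+6°): θ ← 47° +6° = 53°
crank pin P = (r cos θ, r sin θ) = (27.081676, 35.938598)
h = r sin θ − e = 35.938598 − 2 = 33.938598
x = r cos θ + √(L² − h²) = 27.081676 + √(44100.0 − 1151.8284) = 27.081676 + 207.239406 = 234.321082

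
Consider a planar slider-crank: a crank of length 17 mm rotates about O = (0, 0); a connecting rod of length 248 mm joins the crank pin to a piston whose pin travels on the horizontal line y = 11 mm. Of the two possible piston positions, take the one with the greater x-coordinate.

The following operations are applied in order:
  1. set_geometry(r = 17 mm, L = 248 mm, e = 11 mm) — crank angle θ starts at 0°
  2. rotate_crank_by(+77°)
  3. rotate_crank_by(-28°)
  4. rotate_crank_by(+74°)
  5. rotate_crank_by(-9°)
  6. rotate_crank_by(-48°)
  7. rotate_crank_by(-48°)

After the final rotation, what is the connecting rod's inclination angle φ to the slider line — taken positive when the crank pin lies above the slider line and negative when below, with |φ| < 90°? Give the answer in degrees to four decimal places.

set_geometry: r = 17 mm, L = 248 mm, e = 11 mm; θ ← 0°
rotate_crank_by(+77°): θ ← 0° +77° = 77°
rotate_crank_by(-28°): θ ← 77° -28° = 49°
rotate_crank_by(+74°): θ ← 49° +74° = 123°
rotate_crank_by(-9°): θ ← 123° -9° = 114°
rotate_crank_by(-48°): θ ← 114° -48° = 66°
rotate_crank_by(-48°): θ ← 66° -48° = 18°
crank pin P = (r cos θ, r sin θ) = (16.167961, 5.253289)
h = r sin θ − e = 5.253289 − 11 = -5.746711
sin φ = h / L = -5.746711 / 248 = -0.02317222
φ = arcsin(-0.02317222) = -1.327789°

-1.3278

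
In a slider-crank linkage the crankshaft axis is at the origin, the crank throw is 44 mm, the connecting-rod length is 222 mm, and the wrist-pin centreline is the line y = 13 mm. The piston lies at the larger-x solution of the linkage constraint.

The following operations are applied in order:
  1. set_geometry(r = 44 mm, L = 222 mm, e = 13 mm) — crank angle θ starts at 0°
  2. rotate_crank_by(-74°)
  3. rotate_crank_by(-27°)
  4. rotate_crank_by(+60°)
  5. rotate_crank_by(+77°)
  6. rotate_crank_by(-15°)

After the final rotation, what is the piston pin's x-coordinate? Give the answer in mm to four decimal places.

263.0603

set_geometry: r = 44 mm, L = 222 mm, e = 13 mm; θ ← 0°
rotate_crank_by(-74°): θ ← 0° -74° = -74°
rotate_crank_by(-27°): θ ← -74° -27° = -101°
rotate_crank_by(+60°): θ ← -101° +60° = -41°
rotate_crank_by(+77°): θ ← -41° +77° = 36°
rotate_crank_by(-15°): θ ← 36° -15° = 21°
crank pin P = (r cos θ, r sin θ) = (41.077539, 15.768190)
h = r sin θ − e = 15.768190 − 13 = 2.768190
x = r cos θ + √(L² − h²) = 41.077539 + √(49284.0 − 7.6629) = 41.077539 + 221.982741 = 263.060279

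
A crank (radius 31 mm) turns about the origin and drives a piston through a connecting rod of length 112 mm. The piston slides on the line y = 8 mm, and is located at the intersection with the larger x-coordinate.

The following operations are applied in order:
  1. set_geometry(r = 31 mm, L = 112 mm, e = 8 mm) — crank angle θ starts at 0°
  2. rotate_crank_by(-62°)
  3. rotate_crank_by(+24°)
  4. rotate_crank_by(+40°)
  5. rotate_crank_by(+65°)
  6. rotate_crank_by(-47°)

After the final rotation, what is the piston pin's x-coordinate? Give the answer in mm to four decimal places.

141.1002

set_geometry: r = 31 mm, L = 112 mm, e = 8 mm; θ ← 0°
rotate_crank_by(-62°): θ ← 0° -62° = -62°
rotate_crank_by(+24°): θ ← -62° +24° = -38°
rotate_crank_by(+40°): θ ← -38° +40° = 2°
rotate_crank_by(+65°): θ ← 2° +65° = 67°
rotate_crank_by(-47°): θ ← 67° -47° = 20°
crank pin P = (r cos θ, r sin θ) = (29.130471, 10.602624)
h = r sin θ − e = 10.602624 − 8 = 2.602624
x = r cos θ + √(L² − h²) = 29.130471 + √(12544.0 − 6.7737) = 29.130471 + 111.969756 = 141.100228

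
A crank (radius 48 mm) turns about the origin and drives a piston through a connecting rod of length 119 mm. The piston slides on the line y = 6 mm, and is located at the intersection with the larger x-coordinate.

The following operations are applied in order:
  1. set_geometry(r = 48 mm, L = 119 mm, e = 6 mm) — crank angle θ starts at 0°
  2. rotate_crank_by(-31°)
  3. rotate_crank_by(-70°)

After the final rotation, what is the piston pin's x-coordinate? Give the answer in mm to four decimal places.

97.3281

set_geometry: r = 48 mm, L = 119 mm, e = 6 mm; θ ← 0°
rotate_crank_by(-31°): θ ← 0° -31° = -31°
rotate_crank_by(-70°): θ ← -31° -70° = -101°
crank pin P = (r cos θ, r sin θ) = (-9.158832, -47.118105)
h = r sin θ − e = -47.118105 − 6 = -53.118105
x = r cos θ + √(L² − h²) = -9.158832 + √(14161.0 − 2821.5331) = -9.158832 + 106.486933 = 97.328101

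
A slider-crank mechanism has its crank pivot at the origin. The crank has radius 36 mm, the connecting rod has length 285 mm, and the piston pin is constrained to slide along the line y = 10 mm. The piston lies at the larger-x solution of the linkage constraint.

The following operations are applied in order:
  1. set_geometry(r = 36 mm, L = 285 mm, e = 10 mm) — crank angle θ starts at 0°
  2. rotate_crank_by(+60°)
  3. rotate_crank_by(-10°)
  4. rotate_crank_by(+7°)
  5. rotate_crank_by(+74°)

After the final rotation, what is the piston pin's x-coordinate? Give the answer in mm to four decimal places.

260.8642

set_geometry: r = 36 mm, L = 285 mm, e = 10 mm; θ ← 0°
rotate_crank_by(+60°): θ ← 0° +60° = 60°
rotate_crank_by(-10°): θ ← 60° -10° = 50°
rotate_crank_by(+7°): θ ← 50° +7° = 57°
rotate_crank_by(+74°): θ ← 57° +74° = 131°
crank pin P = (r cos θ, r sin θ) = (-23.618125, 27.169545)
h = r sin θ − e = 27.169545 − 10 = 17.169545
x = r cos θ + √(L² − h²) = -23.618125 + √(81225.0 − 294.7933) = -23.618125 + 284.482349 = 260.864224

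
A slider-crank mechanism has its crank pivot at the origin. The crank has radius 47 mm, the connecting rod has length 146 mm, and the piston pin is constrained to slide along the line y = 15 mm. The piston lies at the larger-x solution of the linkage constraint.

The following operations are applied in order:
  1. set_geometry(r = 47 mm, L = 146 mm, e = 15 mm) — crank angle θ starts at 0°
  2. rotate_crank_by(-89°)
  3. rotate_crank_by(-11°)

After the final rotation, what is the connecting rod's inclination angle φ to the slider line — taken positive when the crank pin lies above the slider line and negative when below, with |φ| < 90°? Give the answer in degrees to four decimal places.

set_geometry: r = 47 mm, L = 146 mm, e = 15 mm; θ ← 0°
rotate_crank_by(-89°): θ ← 0° -89° = -89°
rotate_crank_by(-11°): θ ← -89° -11° = -100°
crank pin P = (r cos θ, r sin θ) = (-8.161464, -46.285964)
h = r sin θ − e = -46.285964 − 15 = -61.285964
sin φ = h / L = -61.285964 / 146 = -0.41976688
φ = arcsin(-0.41976688) = -24.819870°

-24.8199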